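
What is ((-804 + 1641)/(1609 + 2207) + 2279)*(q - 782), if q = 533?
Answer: -240630861/424 ≈ -5.6753e+5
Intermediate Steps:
((-804 + 1641)/(1609 + 2207) + 2279)*(q - 782) = ((-804 + 1641)/(1609 + 2207) + 2279)*(533 - 782) = (837/3816 + 2279)*(-249) = (837*(1/3816) + 2279)*(-249) = (93/424 + 2279)*(-249) = (966389/424)*(-249) = -240630861/424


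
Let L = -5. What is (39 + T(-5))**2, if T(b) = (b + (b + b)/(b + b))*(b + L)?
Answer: 6241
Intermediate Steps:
T(b) = (1 + b)*(-5 + b) (T(b) = (b + (b + b)/(b + b))*(b - 5) = (b + (2*b)/((2*b)))*(-5 + b) = (b + (2*b)*(1/(2*b)))*(-5 + b) = (b + 1)*(-5 + b) = (1 + b)*(-5 + b))
(39 + T(-5))**2 = (39 + (-5 + (-5)**2 - 4*(-5)))**2 = (39 + (-5 + 25 + 20))**2 = (39 + 40)**2 = 79**2 = 6241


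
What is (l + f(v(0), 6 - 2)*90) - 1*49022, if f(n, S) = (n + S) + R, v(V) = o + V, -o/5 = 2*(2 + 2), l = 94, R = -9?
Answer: -52978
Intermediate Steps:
o = -40 (o = -10*(2 + 2) = -10*4 = -5*8 = -40)
v(V) = -40 + V
f(n, S) = -9 + S + n (f(n, S) = (n + S) - 9 = (S + n) - 9 = -9 + S + n)
(l + f(v(0), 6 - 2)*90) - 1*49022 = (94 + (-9 + (6 - 2) + (-40 + 0))*90) - 1*49022 = (94 + (-9 + 4 - 40)*90) - 49022 = (94 - 45*90) - 49022 = (94 - 4050) - 49022 = -3956 - 49022 = -52978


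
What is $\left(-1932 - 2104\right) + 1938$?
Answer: $-2098$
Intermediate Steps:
$\left(-1932 - 2104\right) + 1938 = -4036 + 1938 = -2098$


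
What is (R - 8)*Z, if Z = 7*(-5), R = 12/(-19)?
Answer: 5740/19 ≈ 302.11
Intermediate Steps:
R = -12/19 (R = 12*(-1/19) = -12/19 ≈ -0.63158)
Z = -35
(R - 8)*Z = (-12/19 - 8)*(-35) = -164/19*(-35) = 5740/19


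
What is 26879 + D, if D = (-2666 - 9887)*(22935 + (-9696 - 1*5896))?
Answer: -92149800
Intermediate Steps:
D = -92176679 (D = -12553*(22935 + (-9696 - 5896)) = -12553*(22935 - 15592) = -12553*7343 = -92176679)
26879 + D = 26879 - 92176679 = -92149800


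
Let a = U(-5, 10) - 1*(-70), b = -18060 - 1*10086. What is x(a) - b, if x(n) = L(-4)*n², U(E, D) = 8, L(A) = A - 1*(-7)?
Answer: 46398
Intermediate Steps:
L(A) = 7 + A (L(A) = A + 7 = 7 + A)
b = -28146 (b = -18060 - 10086 = -28146)
a = 78 (a = 8 - 1*(-70) = 8 + 70 = 78)
x(n) = 3*n² (x(n) = (7 - 4)*n² = 3*n²)
x(a) - b = 3*78² - 1*(-28146) = 3*6084 + 28146 = 18252 + 28146 = 46398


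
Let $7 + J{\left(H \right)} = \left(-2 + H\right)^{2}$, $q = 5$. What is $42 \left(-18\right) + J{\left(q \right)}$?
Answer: $-754$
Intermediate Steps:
$J{\left(H \right)} = -7 + \left(-2 + H\right)^{2}$
$42 \left(-18\right) + J{\left(q \right)} = 42 \left(-18\right) - \left(7 - \left(-2 + 5\right)^{2}\right) = -756 - \left(7 - 3^{2}\right) = -756 + \left(-7 + 9\right) = -756 + 2 = -754$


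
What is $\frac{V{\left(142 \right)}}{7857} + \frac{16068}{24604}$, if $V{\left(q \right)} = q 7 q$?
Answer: $\frac{899762917}{48328407} \approx 18.618$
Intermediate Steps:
$V{\left(q \right)} = 7 q^{2}$ ($V{\left(q \right)} = 7 q q = 7 q^{2}$)
$\frac{V{\left(142 \right)}}{7857} + \frac{16068}{24604} = \frac{7 \cdot 142^{2}}{7857} + \frac{16068}{24604} = 7 \cdot 20164 \cdot \frac{1}{7857} + 16068 \cdot \frac{1}{24604} = 141148 \cdot \frac{1}{7857} + \frac{4017}{6151} = \frac{141148}{7857} + \frac{4017}{6151} = \frac{899762917}{48328407}$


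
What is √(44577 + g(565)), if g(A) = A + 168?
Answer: √45310 ≈ 212.86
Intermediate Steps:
g(A) = 168 + A
√(44577 + g(565)) = √(44577 + (168 + 565)) = √(44577 + 733) = √45310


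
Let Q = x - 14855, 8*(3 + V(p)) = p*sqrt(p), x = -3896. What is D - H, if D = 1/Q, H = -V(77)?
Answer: -56254/18751 + 77*sqrt(77)/8 ≈ 81.459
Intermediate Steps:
V(p) = -3 + p**(3/2)/8 (V(p) = -3 + (p*sqrt(p))/8 = -3 + p**(3/2)/8)
Q = -18751 (Q = -3896 - 14855 = -18751)
H = 3 - 77*sqrt(77)/8 (H = -(-3 + 77**(3/2)/8) = -(-3 + (77*sqrt(77))/8) = -(-3 + 77*sqrt(77)/8) = 3 - 77*sqrt(77)/8 ≈ -81.459)
D = -1/18751 (D = 1/(-18751) = -1/18751 ≈ -5.3330e-5)
D - H = -1/18751 - (3 - 77*sqrt(77)/8) = -1/18751 + (-3 + 77*sqrt(77)/8) = -56254/18751 + 77*sqrt(77)/8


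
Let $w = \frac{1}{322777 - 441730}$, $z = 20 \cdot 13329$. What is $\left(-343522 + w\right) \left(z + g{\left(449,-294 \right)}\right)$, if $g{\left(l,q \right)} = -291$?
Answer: $- \frac{3627120025088321}{39651} \approx -9.1476 \cdot 10^{10}$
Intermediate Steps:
$z = 266580$
$w = - \frac{1}{118953}$ ($w = \frac{1}{-118953} = - \frac{1}{118953} \approx -8.4067 \cdot 10^{-6}$)
$\left(-343522 + w\right) \left(z + g{\left(449,-294 \right)}\right) = \left(-343522 - \frac{1}{118953}\right) \left(266580 - 291\right) = \left(- \frac{40862972467}{118953}\right) 266289 = - \frac{3627120025088321}{39651}$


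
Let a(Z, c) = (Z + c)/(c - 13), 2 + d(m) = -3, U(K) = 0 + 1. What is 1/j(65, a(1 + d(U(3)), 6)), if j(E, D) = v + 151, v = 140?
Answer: 1/291 ≈ 0.0034364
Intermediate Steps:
U(K) = 1
d(m) = -5 (d(m) = -2 - 3 = -5)
a(Z, c) = (Z + c)/(-13 + c)
j(E, D) = 291 (j(E, D) = 140 + 151 = 291)
1/j(65, a(1 + d(U(3)), 6)) = 1/291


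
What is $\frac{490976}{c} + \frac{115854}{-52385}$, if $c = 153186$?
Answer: $\frac{3986283458}{4012324305} \approx 0.99351$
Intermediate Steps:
$\frac{490976}{c} + \frac{115854}{-52385} = \frac{490976}{153186} + \frac{115854}{-52385} = 490976 \cdot \frac{1}{153186} + 115854 \left(- \frac{1}{52385}\right) = \frac{245488}{76593} - \frac{115854}{52385} = \frac{3986283458}{4012324305}$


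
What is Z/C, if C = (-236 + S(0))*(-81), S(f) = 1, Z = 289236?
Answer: 96412/6345 ≈ 15.195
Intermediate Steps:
C = 19035 (C = (-236 + 1)*(-81) = -235*(-81) = 19035)
Z/C = 289236/19035 = 289236*(1/19035) = 96412/6345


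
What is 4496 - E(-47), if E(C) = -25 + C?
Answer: 4568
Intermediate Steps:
4496 - E(-47) = 4496 - (-25 - 47) = 4496 - 1*(-72) = 4496 + 72 = 4568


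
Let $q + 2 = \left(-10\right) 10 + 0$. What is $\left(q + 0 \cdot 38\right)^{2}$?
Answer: $10404$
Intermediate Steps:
$q = -102$ ($q = -2 + \left(\left(-10\right) 10 + 0\right) = -2 + \left(-100 + 0\right) = -2 - 100 = -102$)
$\left(q + 0 \cdot 38\right)^{2} = \left(-102 + 0 \cdot 38\right)^{2} = \left(-102 + 0\right)^{2} = \left(-102\right)^{2} = 10404$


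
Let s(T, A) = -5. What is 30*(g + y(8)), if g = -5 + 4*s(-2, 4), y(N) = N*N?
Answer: 1170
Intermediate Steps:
y(N) = N²
g = -25 (g = -5 + 4*(-5) = -5 - 20 = -25)
30*(g + y(8)) = 30*(-25 + 8²) = 30*(-25 + 64) = 30*39 = 1170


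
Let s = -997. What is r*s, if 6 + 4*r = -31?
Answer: 36889/4 ≈ 9222.3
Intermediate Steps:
r = -37/4 (r = -3/2 + (1/4)*(-31) = -3/2 - 31/4 = -37/4 ≈ -9.2500)
r*s = -37/4*(-997) = 36889/4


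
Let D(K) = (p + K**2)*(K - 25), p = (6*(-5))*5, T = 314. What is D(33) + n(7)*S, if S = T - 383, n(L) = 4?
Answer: 7236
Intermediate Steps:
p = -150 (p = -30*5 = -150)
S = -69 (S = 314 - 383 = -69)
D(K) = (-150 + K**2)*(-25 + K) (D(K) = (-150 + K**2)*(K - 25) = (-150 + K**2)*(-25 + K))
D(33) + n(7)*S = (3750 + 33**3 - 150*33 - 25*33**2) + 4*(-69) = (3750 + 35937 - 4950 - 25*1089) - 276 = (3750 + 35937 - 4950 - 27225) - 276 = 7512 - 276 = 7236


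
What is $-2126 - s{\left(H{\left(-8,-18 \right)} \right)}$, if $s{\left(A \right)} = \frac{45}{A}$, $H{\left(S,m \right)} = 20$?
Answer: $- \frac{8513}{4} \approx -2128.3$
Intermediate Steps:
$-2126 - s{\left(H{\left(-8,-18 \right)} \right)} = -2126 - \frac{45}{20} = -2126 - 45 \cdot \frac{1}{20} = -2126 - \frac{9}{4} = - \frac{8513}{4}$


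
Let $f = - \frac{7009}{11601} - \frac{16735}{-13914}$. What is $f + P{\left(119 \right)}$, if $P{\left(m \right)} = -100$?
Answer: $- \frac{1782779099}{17935146} \approx -99.401$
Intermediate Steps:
$f = \frac{10735501}{17935146}$ ($f = \left(-7009\right) \frac{1}{11601} - - \frac{16735}{13914} = - \frac{7009}{11601} + \frac{16735}{13914} = \frac{10735501}{17935146} \approx 0.59857$)
$f + P{\left(119 \right)} = \frac{10735501}{17935146} - 100 = - \frac{1782779099}{17935146}$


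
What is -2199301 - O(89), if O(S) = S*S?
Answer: -2207222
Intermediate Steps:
O(S) = S**2
-2199301 - O(89) = -2199301 - 1*89**2 = -2199301 - 1*7921 = -2199301 - 7921 = -2207222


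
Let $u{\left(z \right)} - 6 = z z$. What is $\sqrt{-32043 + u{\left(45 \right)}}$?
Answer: $2 i \sqrt{7503} \approx 173.24 i$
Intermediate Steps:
$u{\left(z \right)} = 6 + z^{2}$ ($u{\left(z \right)} = 6 + z z = 6 + z^{2}$)
$\sqrt{-32043 + u{\left(45 \right)}} = \sqrt{-32043 + \left(6 + 45^{2}\right)} = \sqrt{-32043 + \left(6 + 2025\right)} = \sqrt{-32043 + 2031} = \sqrt{-30012} = 2 i \sqrt{7503}$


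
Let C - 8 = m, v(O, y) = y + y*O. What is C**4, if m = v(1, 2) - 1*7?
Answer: 625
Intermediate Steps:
v(O, y) = y + O*y
m = -3 (m = 2*(1 + 1) - 1*7 = 2*2 - 7 = 4 - 7 = -3)
C = 5 (C = 8 - 3 = 5)
C**4 = 5**4 = 625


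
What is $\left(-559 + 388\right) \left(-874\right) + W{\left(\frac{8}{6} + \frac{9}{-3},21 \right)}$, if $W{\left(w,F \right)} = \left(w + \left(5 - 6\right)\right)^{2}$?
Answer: $\frac{1345150}{9} \approx 1.4946 \cdot 10^{5}$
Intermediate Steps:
$W{\left(w,F \right)} = \left(-1 + w\right)^{2}$ ($W{\left(w,F \right)} = \left(w + \left(5 - 6\right)\right)^{2} = \left(w - 1\right)^{2} = \left(-1 + w\right)^{2}$)
$\left(-559 + 388\right) \left(-874\right) + W{\left(\frac{8}{6} + \frac{9}{-3},21 \right)} = \left(-559 + 388\right) \left(-874\right) + \left(-1 + \left(\frac{8}{6} + \frac{9}{-3}\right)\right)^{2} = \left(-171\right) \left(-874\right) + \left(-1 + \left(8 \cdot \frac{1}{6} + 9 \left(- \frac{1}{3}\right)\right)\right)^{2} = 149454 + \left(-1 + \left(\frac{4}{3} - 3\right)\right)^{2} = 149454 + \left(-1 - \frac{5}{3}\right)^{2} = 149454 + \left(- \frac{8}{3}\right)^{2} = 149454 + \frac{64}{9} = \frac{1345150}{9}$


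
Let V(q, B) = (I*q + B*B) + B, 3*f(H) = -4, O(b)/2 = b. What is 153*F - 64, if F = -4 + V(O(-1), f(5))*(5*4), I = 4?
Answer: -23796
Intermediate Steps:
O(b) = 2*b
f(H) = -4/3 (f(H) = (⅓)*(-4) = -4/3)
V(q, B) = B + B² + 4*q (V(q, B) = (4*q + B*B) + B = (4*q + B²) + B = (B² + 4*q) + B = B + B² + 4*q)
F = -1396/9 (F = -4 + (-4/3 + (-4/3)² + 4*(2*(-1)))*(5*4) = -4 + (-4/3 + 16/9 + 4*(-2))*20 = -4 + (-4/3 + 16/9 - 8)*20 = -4 - 68/9*20 = -4 - 1360/9 = -1396/9 ≈ -155.11)
153*F - 64 = 153*(-1396/9) - 64 = -23732 - 64 = -23796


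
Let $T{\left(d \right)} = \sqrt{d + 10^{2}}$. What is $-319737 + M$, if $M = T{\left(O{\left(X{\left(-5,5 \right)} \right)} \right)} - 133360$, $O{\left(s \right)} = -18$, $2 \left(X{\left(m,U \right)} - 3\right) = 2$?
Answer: $-453097 + \sqrt{82} \approx -4.5309 \cdot 10^{5}$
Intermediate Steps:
$X{\left(m,U \right)} = 4$ ($X{\left(m,U \right)} = 3 + \frac{1}{2} \cdot 2 = 3 + 1 = 4$)
$T{\left(d \right)} = \sqrt{100 + d}$ ($T{\left(d \right)} = \sqrt{d + 100} = \sqrt{100 + d}$)
$M = -133360 + \sqrt{82}$ ($M = \sqrt{100 - 18} - 133360 = \sqrt{82} - 133360 = -133360 + \sqrt{82} \approx -1.3335 \cdot 10^{5}$)
$-319737 + M = -319737 - \left(133360 - \sqrt{82}\right) = -453097 + \sqrt{82}$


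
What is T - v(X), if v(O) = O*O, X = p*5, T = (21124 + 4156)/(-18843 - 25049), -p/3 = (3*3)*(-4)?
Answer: -3199733120/10973 ≈ -2.9160e+5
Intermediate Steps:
p = 108 (p = -3*3*3*(-4) = -27*(-4) = -3*(-36) = 108)
T = -6320/10973 (T = 25280/(-43892) = 25280*(-1/43892) = -6320/10973 ≈ -0.57596)
X = 540 (X = 108*5 = 540)
v(O) = O²
T - v(X) = -6320/10973 - 1*540² = -6320/10973 - 1*291600 = -6320/10973 - 291600 = -3199733120/10973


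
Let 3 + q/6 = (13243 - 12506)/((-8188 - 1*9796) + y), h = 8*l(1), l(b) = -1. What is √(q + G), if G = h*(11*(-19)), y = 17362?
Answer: √159288913/311 ≈ 40.582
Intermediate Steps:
h = -8 (h = 8*(-1) = -8)
q = -7809/311 (q = -18 + 6*((13243 - 12506)/((-8188 - 1*9796) + 17362)) = -18 + 6*(737/((-8188 - 9796) + 17362)) = -18 + 6*(737/(-17984 + 17362)) = -18 + 6*(737/(-622)) = -18 + 6*(737*(-1/622)) = -18 + 6*(-737/622) = -18 - 2211/311 = -7809/311 ≈ -25.109)
G = 1672 (G = -88*(-19) = -8*(-209) = 1672)
√(q + G) = √(-7809/311 + 1672) = √(512183/311) = √159288913/311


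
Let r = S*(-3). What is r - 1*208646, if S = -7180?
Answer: -187106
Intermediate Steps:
r = 21540 (r = -7180*(-3) = 21540)
r - 1*208646 = 21540 - 1*208646 = 21540 - 208646 = -187106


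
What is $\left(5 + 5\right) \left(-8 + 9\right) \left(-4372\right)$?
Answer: $-43720$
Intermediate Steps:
$\left(5 + 5\right) \left(-8 + 9\right) \left(-4372\right) = 10 \cdot 1 \left(-4372\right) = 10 \left(-4372\right) = -43720$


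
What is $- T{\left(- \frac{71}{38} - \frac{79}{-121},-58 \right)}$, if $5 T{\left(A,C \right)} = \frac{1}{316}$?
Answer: $- \frac{1}{1580} \approx -0.00063291$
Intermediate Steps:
$T{\left(A,C \right)} = \frac{1}{1580}$ ($T{\left(A,C \right)} = \frac{1}{5 \cdot 316} = \frac{1}{5} \cdot \frac{1}{316} = \frac{1}{1580}$)
$- T{\left(- \frac{71}{38} - \frac{79}{-121},-58 \right)} = \left(-1\right) \frac{1}{1580} = - \frac{1}{1580}$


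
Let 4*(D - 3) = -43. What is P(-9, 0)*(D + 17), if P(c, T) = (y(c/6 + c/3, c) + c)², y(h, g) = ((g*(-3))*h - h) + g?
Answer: 674325/4 ≈ 1.6858e+5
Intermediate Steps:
D = -31/4 (D = 3 + (¼)*(-43) = 3 - 43/4 = -31/4 ≈ -7.7500)
y(h, g) = g - h - 3*g*h (y(h, g) = ((-3*g)*h - h) + g = (-3*g*h - h) + g = (-h - 3*g*h) + g = g - h - 3*g*h)
P(c, T) = (-3*c²/2 + 3*c/2)² (P(c, T) = ((c - (c/6 + c/3) - 3*c*(c/6 + c/3)) + c)² = ((c - c/2 - 3*c*c/2) + c)² = ((c - c/2 - 3*c²/2) + c)² = ((c/2 - 3*c²/2) + c)² = (-3*c²/2 + 3*c/2)²)
P(-9, 0)*(D + 17) = ((9/4)*(-9)²*(-1 - 9)²)*(-31/4 + 17) = ((9/4)*81*(-10)²)*(37/4) = ((9/4)*81*100)*(37/4) = 18225*(37/4) = 674325/4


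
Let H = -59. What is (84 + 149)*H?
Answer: -13747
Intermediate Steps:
(84 + 149)*H = (84 + 149)*(-59) = 233*(-59) = -13747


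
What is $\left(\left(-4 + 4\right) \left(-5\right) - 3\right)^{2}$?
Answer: $9$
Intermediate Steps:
$\left(\left(-4 + 4\right) \left(-5\right) - 3\right)^{2} = \left(0 \left(-5\right) - 3\right)^{2} = \left(0 - 3\right)^{2} = \left(-3\right)^{2} = 9$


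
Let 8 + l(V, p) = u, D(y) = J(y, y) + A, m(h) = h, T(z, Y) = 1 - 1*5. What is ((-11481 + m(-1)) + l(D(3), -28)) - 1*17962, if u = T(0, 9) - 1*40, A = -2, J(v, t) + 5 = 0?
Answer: -29496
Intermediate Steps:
T(z, Y) = -4 (T(z, Y) = 1 - 5 = -4)
J(v, t) = -5 (J(v, t) = -5 + 0 = -5)
D(y) = -7 (D(y) = -5 - 2 = -7)
u = -44 (u = -4 - 1*40 = -4 - 40 = -44)
l(V, p) = -52 (l(V, p) = -8 - 44 = -52)
((-11481 + m(-1)) + l(D(3), -28)) - 1*17962 = ((-11481 - 1) - 52) - 1*17962 = (-11482 - 52) - 17962 = -11534 - 17962 = -29496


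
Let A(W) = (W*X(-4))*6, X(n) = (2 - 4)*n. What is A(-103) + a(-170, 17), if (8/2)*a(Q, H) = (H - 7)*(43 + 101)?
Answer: -4584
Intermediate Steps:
X(n) = -2*n
a(Q, H) = -252 + 36*H (a(Q, H) = ((H - 7)*(43 + 101))/4 = ((-7 + H)*144)/4 = (-1008 + 144*H)/4 = -252 + 36*H)
A(W) = 48*W (A(W) = (W*(-2*(-4)))*6 = (W*8)*6 = (8*W)*6 = 48*W)
A(-103) + a(-170, 17) = 48*(-103) + (-252 + 36*17) = -4944 + (-252 + 612) = -4944 + 360 = -4584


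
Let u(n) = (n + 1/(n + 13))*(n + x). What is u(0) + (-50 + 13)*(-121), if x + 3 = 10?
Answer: 58208/13 ≈ 4477.5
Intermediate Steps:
x = 7 (x = -3 + 10 = 7)
u(n) = (7 + n)*(n + 1/(13 + n)) (u(n) = (n + 1/(n + 13))*(n + 7) = (n + 1/(13 + n))*(7 + n) = (7 + n)*(n + 1/(13 + n)))
u(0) + (-50 + 13)*(-121) = (7 + 0³ + 20*0² + 92*0)/(13 + 0) + (-50 + 13)*(-121) = (7 + 0 + 20*0 + 0)/13 - 37*(-121) = (7 + 0 + 0 + 0)/13 + 4477 = (1/13)*7 + 4477 = 7/13 + 4477 = 58208/13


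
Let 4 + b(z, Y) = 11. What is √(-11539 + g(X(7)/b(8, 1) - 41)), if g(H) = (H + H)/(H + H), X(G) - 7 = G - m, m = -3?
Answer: 3*I*√1282 ≈ 107.42*I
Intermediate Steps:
b(z, Y) = 7 (b(z, Y) = -4 + 11 = 7)
X(G) = 10 + G (X(G) = 7 + (G - 1*(-3)) = 7 + (G + 3) = 7 + (3 + G) = 10 + G)
g(H) = 1 (g(H) = (2*H)/((2*H)) = (2*H)*(1/(2*H)) = 1)
√(-11539 + g(X(7)/b(8, 1) - 41)) = √(-11539 + 1) = √(-11538) = 3*I*√1282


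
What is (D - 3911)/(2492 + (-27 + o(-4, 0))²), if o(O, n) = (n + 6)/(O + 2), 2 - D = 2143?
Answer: -1513/848 ≈ -1.7842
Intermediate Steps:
D = -2141 (D = 2 - 1*2143 = 2 - 2143 = -2141)
o(O, n) = (6 + n)/(2 + O)
(D - 3911)/(2492 + (-27 + o(-4, 0))²) = (-2141 - 3911)/(2492 + (-27 + (6 + 0)/(2 - 4))²) = -6052/(2492 + (-27 + 6/(-2))²) = -6052/(2492 + (-27 - ½*6)²) = -6052/(2492 + (-27 - 3)²) = -6052/(2492 + (-30)²) = -6052/(2492 + 900) = -6052/3392 = -6052*1/3392 = -1513/848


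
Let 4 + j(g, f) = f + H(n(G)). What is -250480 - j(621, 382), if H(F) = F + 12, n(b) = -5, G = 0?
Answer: -250865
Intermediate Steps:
H(F) = 12 + F
j(g, f) = 3 + f (j(g, f) = -4 + (f + (12 - 5)) = -4 + (f + 7) = -4 + (7 + f) = 3 + f)
-250480 - j(621, 382) = -250480 - (3 + 382) = -250480 - 1*385 = -250480 - 385 = -250865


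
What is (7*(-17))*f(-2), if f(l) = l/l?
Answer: -119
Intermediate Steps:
f(l) = 1
(7*(-17))*f(-2) = (7*(-17))*1 = -119*1 = -119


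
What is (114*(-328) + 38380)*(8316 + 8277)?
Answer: 16393884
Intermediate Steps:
(114*(-328) + 38380)*(8316 + 8277) = (-37392 + 38380)*16593 = 988*16593 = 16393884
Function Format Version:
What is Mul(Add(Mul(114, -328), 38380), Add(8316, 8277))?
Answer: 16393884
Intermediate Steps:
Mul(Add(Mul(114, -328), 38380), Add(8316, 8277)) = Mul(Add(-37392, 38380), 16593) = Mul(988, 16593) = 16393884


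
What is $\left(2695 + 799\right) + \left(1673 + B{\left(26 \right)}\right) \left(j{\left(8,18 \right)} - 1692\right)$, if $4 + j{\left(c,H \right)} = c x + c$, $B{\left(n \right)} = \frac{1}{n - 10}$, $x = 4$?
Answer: $- \frac{5534195}{2} \approx -2.7671 \cdot 10^{6}$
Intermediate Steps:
$B{\left(n \right)} = \frac{1}{-10 + n}$
$j{\left(c,H \right)} = -4 + 5 c$ ($j{\left(c,H \right)} = -4 + \left(c 4 + c\right) = -4 + \left(4 c + c\right) = -4 + 5 c$)
$\left(2695 + 799\right) + \left(1673 + B{\left(26 \right)}\right) \left(j{\left(8,18 \right)} - 1692\right) = \left(2695 + 799\right) + \left(1673 + \frac{1}{-10 + 26}\right) \left(\left(-4 + 5 \cdot 8\right) - 1692\right) = 3494 + \left(1673 + \frac{1}{16}\right) \left(\left(-4 + 40\right) - 1692\right) = 3494 + \left(1673 + \frac{1}{16}\right) \left(36 - 1692\right) = 3494 + \frac{26769}{16} \left(-1656\right) = 3494 - \frac{5541183}{2} = - \frac{5534195}{2}$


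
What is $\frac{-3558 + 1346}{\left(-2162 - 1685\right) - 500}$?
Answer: $\frac{316}{621} \approx 0.50886$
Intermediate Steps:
$\frac{-3558 + 1346}{\left(-2162 - 1685\right) - 500} = - \frac{2212}{\left(-2162 - 1685\right) - 500} = - \frac{2212}{-3847 - 500} = - \frac{2212}{-4347} = \left(-2212\right) \left(- \frac{1}{4347}\right) = \frac{316}{621}$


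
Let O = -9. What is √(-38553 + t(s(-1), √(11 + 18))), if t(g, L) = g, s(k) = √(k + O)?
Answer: √(-38553 + I*√10) ≈ 0.0081 + 196.35*I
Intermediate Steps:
s(k) = √(-9 + k) (s(k) = √(k - 9) = √(-9 + k))
√(-38553 + t(s(-1), √(11 + 18))) = √(-38553 + √(-9 - 1)) = √(-38553 + √(-10)) = √(-38553 + I*√10)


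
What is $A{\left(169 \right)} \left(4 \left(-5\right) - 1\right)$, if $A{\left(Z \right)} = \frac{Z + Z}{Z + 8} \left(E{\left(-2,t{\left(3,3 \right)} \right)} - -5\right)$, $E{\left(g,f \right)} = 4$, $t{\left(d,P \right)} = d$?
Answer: $- \frac{21294}{59} \approx -360.92$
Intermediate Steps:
$A{\left(Z \right)} = \frac{18 Z}{8 + Z}$ ($A{\left(Z \right)} = \frac{Z + Z}{Z + 8} \left(4 - -5\right) = \frac{2 Z}{8 + Z} \left(4 + 5\right) = \frac{2 Z}{8 + Z} 9 = \frac{18 Z}{8 + Z}$)
$A{\left(169 \right)} \left(4 \left(-5\right) - 1\right) = 18 \cdot 169 \frac{1}{8 + 169} \left(4 \left(-5\right) - 1\right) = 18 \cdot 169 \cdot \frac{1}{177} \left(-20 - 1\right) = 18 \cdot 169 \cdot \frac{1}{177} \left(-21\right) = \frac{1014}{59} \left(-21\right) = - \frac{21294}{59}$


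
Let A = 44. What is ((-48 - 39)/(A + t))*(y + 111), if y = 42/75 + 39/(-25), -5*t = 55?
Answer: -290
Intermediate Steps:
t = -11 (t = -⅕*55 = -11)
y = -1 (y = 42*(1/75) + 39*(-1/25) = 14/25 - 39/25 = -1)
((-48 - 39)/(A + t))*(y + 111) = ((-48 - 39)/(44 - 11))*(-1 + 111) = -87/33*110 = -87*1/33*110 = -29/11*110 = -290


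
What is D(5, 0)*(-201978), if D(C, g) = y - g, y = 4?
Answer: -807912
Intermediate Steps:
D(C, g) = 4 - g
D(5, 0)*(-201978) = (4 - 1*0)*(-201978) = (4 + 0)*(-201978) = 4*(-201978) = -807912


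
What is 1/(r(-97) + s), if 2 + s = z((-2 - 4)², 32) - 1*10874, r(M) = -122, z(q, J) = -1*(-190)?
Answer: -1/10808 ≈ -9.2524e-5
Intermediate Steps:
z(q, J) = 190
s = -10686 (s = -2 + (190 - 1*10874) = -2 + (190 - 10874) = -2 - 10684 = -10686)
1/(r(-97) + s) = 1/(-122 - 10686) = 1/(-10808) = -1/10808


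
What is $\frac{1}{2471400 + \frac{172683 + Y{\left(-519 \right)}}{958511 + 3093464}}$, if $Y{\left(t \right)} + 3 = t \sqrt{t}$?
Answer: $\frac{13525561687066556000}{33427073729825072907860253} + \frac{700991675 i \sqrt{519}}{33427073729825072907860253} \approx 4.0463 \cdot 10^{-7} + 4.7775 \cdot 10^{-16} i$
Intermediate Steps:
$Y{\left(t \right)} = -3 + t^{\frac{3}{2}}$ ($Y{\left(t \right)} = -3 + t \sqrt{t} = -3 + t^{\frac{3}{2}}$)
$\frac{1}{2471400 + \frac{172683 + Y{\left(-519 \right)}}{958511 + 3093464}} = \frac{1}{2471400 + \frac{172683 - \left(3 - \left(-519\right)^{\frac{3}{2}}\right)}{958511 + 3093464}} = \frac{1}{2471400 + \frac{172683 - \left(3 + 519 i \sqrt{519}\right)}{4051975}} = \frac{1}{2471400 + \left(172680 - 519 i \sqrt{519}\right) \frac{1}{4051975}} = \frac{1}{2471400 + \left(\frac{34536}{810395} - \frac{519 i \sqrt{519}}{4051975}\right)} = \frac{1}{\frac{2002810237536}{810395} - \frac{519 i \sqrt{519}}{4051975}}$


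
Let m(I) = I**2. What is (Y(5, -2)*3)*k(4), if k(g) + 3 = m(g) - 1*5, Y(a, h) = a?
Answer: 120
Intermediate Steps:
k(g) = -8 + g**2 (k(g) = -3 + (g**2 - 1*5) = -3 + (g**2 - 5) = -3 + (-5 + g**2) = -8 + g**2)
(Y(5, -2)*3)*k(4) = (5*3)*(-8 + 4**2) = 15*(-8 + 16) = 15*8 = 120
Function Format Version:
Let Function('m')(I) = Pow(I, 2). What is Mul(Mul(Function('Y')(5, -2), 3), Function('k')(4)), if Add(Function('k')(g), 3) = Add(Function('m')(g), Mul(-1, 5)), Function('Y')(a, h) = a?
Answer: 120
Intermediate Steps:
Function('k')(g) = Add(-8, Pow(g, 2)) (Function('k')(g) = Add(-3, Add(Pow(g, 2), Mul(-1, 5))) = Add(-3, Add(Pow(g, 2), -5)) = Add(-3, Add(-5, Pow(g, 2))) = Add(-8, Pow(g, 2)))
Mul(Mul(Function('Y')(5, -2), 3), Function('k')(4)) = Mul(Mul(5, 3), Add(-8, Pow(4, 2))) = Mul(15, Add(-8, 16)) = Mul(15, 8) = 120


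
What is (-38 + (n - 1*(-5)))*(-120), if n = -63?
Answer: 11520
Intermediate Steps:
(-38 + (n - 1*(-5)))*(-120) = (-38 + (-63 - 1*(-5)))*(-120) = (-38 + (-63 + 5))*(-120) = (-38 - 58)*(-120) = -96*(-120) = 11520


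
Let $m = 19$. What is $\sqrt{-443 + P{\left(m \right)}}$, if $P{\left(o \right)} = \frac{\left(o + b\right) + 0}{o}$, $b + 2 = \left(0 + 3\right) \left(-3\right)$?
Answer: $\frac{i \sqrt{159771}}{19} \approx 21.038 i$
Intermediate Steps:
$b = -11$ ($b = -2 + \left(0 + 3\right) \left(-3\right) = -2 + 3 \left(-3\right) = -2 - 9 = -11$)
$P{\left(o \right)} = \frac{-11 + o}{o}$ ($P{\left(o \right)} = \frac{\left(o - 11\right) + 0}{o} = \frac{\left(-11 + o\right) + 0}{o} = \frac{-11 + o}{o}$)
$\sqrt{-443 + P{\left(m \right)}} = \sqrt{-443 + \frac{-11 + 19}{19}} = \sqrt{-443 + \frac{1}{19} \cdot 8} = \sqrt{-443 + \frac{8}{19}} = \sqrt{- \frac{8409}{19}} = \frac{i \sqrt{159771}}{19}$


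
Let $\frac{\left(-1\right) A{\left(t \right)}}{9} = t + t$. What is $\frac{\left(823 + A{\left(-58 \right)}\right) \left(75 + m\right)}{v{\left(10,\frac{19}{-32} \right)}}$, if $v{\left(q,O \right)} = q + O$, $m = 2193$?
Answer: $\frac{19357056}{43} \approx 4.5016 \cdot 10^{5}$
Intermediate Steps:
$A{\left(t \right)} = - 18 t$ ($A{\left(t \right)} = - 9 \left(t + t\right) = - 9 \cdot 2 t = - 18 t$)
$v{\left(q,O \right)} = O + q$
$\frac{\left(823 + A{\left(-58 \right)}\right) \left(75 + m\right)}{v{\left(10,\frac{19}{-32} \right)}} = \frac{\left(823 - -1044\right) \left(75 + 2193\right)}{\frac{19}{-32} + 10} = \frac{\left(823 + 1044\right) 2268}{19 \left(- \frac{1}{32}\right) + 10} = \frac{1867 \cdot 2268}{- \frac{19}{32} + 10} = \frac{4234356}{\frac{301}{32}} = 4234356 \cdot \frac{32}{301} = \frac{19357056}{43}$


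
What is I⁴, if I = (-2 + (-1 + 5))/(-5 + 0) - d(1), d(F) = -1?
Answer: 81/625 ≈ 0.12960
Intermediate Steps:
I = ⅗ (I = (-2 + (-1 + 5))/(-5 + 0) - 1*(-1) = (-2 + 4)/(-5) + 1 = 2*(-⅕) + 1 = -⅖ + 1 = ⅗ ≈ 0.60000)
I⁴ = (⅗)⁴ = 81/625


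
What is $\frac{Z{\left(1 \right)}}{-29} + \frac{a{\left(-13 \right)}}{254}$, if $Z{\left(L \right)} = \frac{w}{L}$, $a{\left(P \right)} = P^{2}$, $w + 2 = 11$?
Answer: $\frac{2615}{7366} \approx 0.35501$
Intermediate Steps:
$w = 9$ ($w = -2 + 11 = 9$)
$Z{\left(L \right)} = \frac{9}{L}$
$\frac{Z{\left(1 \right)}}{-29} + \frac{a{\left(-13 \right)}}{254} = \frac{9 \cdot 1^{-1}}{-29} + \frac{\left(-13\right)^{2}}{254} = 9 \cdot 1 \left(- \frac{1}{29}\right) + 169 \cdot \frac{1}{254} = 9 \left(- \frac{1}{29}\right) + \frac{169}{254} = - \frac{9}{29} + \frac{169}{254} = \frac{2615}{7366}$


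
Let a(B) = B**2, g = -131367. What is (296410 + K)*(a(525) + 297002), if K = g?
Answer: 94508077961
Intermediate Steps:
K = -131367
(296410 + K)*(a(525) + 297002) = (296410 - 131367)*(525**2 + 297002) = 165043*(275625 + 297002) = 165043*572627 = 94508077961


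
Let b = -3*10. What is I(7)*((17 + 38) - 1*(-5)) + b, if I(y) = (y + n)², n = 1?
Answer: 3810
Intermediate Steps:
b = -30
I(y) = (1 + y)² (I(y) = (y + 1)² = (1 + y)²)
I(7)*((17 + 38) - 1*(-5)) + b = (1 + 7)²*((17 + 38) - 1*(-5)) - 30 = 8²*(55 + 5) - 30 = 64*60 - 30 = 3840 - 30 = 3810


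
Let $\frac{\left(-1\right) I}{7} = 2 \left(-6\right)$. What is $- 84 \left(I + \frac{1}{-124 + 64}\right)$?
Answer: $- \frac{35273}{5} \approx -7054.6$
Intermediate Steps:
$I = 84$ ($I = - 7 \cdot 2 \left(-6\right) = \left(-7\right) \left(-12\right) = 84$)
$- 84 \left(I + \frac{1}{-124 + 64}\right) = - 84 \left(84 + \frac{1}{-124 + 64}\right) = - 84 \left(84 + \frac{1}{-60}\right) = - 84 \left(84 - \frac{1}{60}\right) = \left(-84\right) \frac{5039}{60} = - \frac{35273}{5}$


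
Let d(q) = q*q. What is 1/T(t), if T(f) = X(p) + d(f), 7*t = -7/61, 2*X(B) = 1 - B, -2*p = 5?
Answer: 14884/26051 ≈ 0.57134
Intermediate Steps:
d(q) = q²
p = -5/2 (p = -½*5 = -5/2 ≈ -2.5000)
X(B) = ½ - B/2 (X(B) = (1 - B)/2 = ½ - B/2)
t = -1/61 (t = (-7/61)/7 = (-7*1/61)/7 = (⅐)*(-7/61) = -1/61 ≈ -0.016393)
T(f) = 7/4 + f² (T(f) = (½ - ½*(-5/2)) + f² = (½ + 5/4) + f² = 7/4 + f²)
1/T(t) = 1/(7/4 + (-1/61)²) = 1/(7/4 + 1/3721) = 1/(26051/14884) = 14884/26051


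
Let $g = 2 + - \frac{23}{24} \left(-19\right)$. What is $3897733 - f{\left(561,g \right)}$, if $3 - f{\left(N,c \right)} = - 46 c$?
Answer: $\frac{46761605}{12} \approx 3.8968 \cdot 10^{6}$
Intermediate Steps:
$g = \frac{485}{24}$ ($g = 2 + \left(-23\right) \frac{1}{24} \left(-19\right) = 2 - - \frac{437}{24} = 2 + \frac{437}{24} = \frac{485}{24} \approx 20.208$)
$f{\left(N,c \right)} = 3 + 46 c$ ($f{\left(N,c \right)} = 3 - - 46 c = 3 + 46 c$)
$3897733 - f{\left(561,g \right)} = 3897733 - \left(3 + 46 \cdot \frac{485}{24}\right) = 3897733 - \left(3 + \frac{11155}{12}\right) = 3897733 - \frac{11191}{12} = \frac{46761605}{12}$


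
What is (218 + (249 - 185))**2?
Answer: 79524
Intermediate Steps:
(218 + (249 - 185))**2 = (218 + 64)**2 = 282**2 = 79524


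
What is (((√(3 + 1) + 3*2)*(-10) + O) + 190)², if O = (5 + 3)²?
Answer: 30276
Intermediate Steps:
O = 64 (O = 8² = 64)
(((√(3 + 1) + 3*2)*(-10) + O) + 190)² = (((√(3 + 1) + 3*2)*(-10) + 64) + 190)² = (((√4 + 6)*(-10) + 64) + 190)² = (((2 + 6)*(-10) + 64) + 190)² = ((8*(-10) + 64) + 190)² = ((-80 + 64) + 190)² = (-16 + 190)² = 174² = 30276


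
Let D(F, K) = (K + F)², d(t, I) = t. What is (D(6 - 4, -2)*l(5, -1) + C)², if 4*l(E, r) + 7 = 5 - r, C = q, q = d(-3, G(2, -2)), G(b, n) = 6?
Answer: 9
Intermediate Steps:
D(F, K) = (F + K)²
q = -3
C = -3
l(E, r) = -½ - r/4 (l(E, r) = -7/4 + (5 - r)/4 = -7/4 + (5/4 - r/4) = -½ - r/4)
(D(6 - 4, -2)*l(5, -1) + C)² = (((6 - 4) - 2)²*(-½ - ¼*(-1)) - 3)² = ((2 - 2)²*(-½ + ¼) - 3)² = (0²*(-¼) - 3)² = (0*(-¼) - 3)² = (0 - 3)² = (-3)² = 9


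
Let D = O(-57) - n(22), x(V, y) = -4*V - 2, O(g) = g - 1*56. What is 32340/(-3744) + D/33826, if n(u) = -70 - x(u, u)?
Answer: -3507791/405912 ≈ -8.6418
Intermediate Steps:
O(g) = -56 + g (O(g) = g - 56 = -56 + g)
x(V, y) = -2 - 4*V
n(u) = -68 + 4*u (n(u) = -70 - (-2 - 4*u) = -70 + (2 + 4*u) = -68 + 4*u)
D = -133 (D = (-56 - 57) - (-68 + 4*22) = -113 - (-68 + 88) = -113 - 1*20 = -113 - 20 = -133)
32340/(-3744) + D/33826 = 32340/(-3744) - 133/33826 = 32340*(-1/3744) - 133*1/33826 = -2695/312 - 133/33826 = -3507791/405912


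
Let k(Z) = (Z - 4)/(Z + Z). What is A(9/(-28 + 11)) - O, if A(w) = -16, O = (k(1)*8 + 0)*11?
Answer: 116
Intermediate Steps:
k(Z) = (-4 + Z)/(2*Z) (k(Z) = (-4 + Z)/((2*Z)) = (-4 + Z)*(1/(2*Z)) = (-4 + Z)/(2*Z))
O = -132 (O = (((½)*(-4 + 1)/1)*8 + 0)*11 = (((½)*1*(-3))*8 + 0)*11 = (-3/2*8 + 0)*11 = (-12 + 0)*11 = -12*11 = -132)
A(9/(-28 + 11)) - O = -16 - 1*(-132) = -16 + 132 = 116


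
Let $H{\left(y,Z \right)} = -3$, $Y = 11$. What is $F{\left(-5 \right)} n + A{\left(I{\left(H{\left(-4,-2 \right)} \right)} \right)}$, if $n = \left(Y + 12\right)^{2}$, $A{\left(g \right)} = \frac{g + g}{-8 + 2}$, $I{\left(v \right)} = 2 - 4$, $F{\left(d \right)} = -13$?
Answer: $- \frac{20629}{3} \approx -6876.3$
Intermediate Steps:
$I{\left(v \right)} = -2$ ($I{\left(v \right)} = 2 - 4 = -2$)
$A{\left(g \right)} = - \frac{g}{3}$ ($A{\left(g \right)} = \frac{2 g}{-6} = 2 g \left(- \frac{1}{6}\right) = - \frac{g}{3}$)
$n = 529$ ($n = \left(11 + 12\right)^{2} = 23^{2} = 529$)
$F{\left(-5 \right)} n + A{\left(I{\left(H{\left(-4,-2 \right)} \right)} \right)} = \left(-13\right) 529 - - \frac{2}{3} = -6877 + \frac{2}{3} = - \frac{20629}{3}$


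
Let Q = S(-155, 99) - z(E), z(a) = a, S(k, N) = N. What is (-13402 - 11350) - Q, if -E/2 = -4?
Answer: -24843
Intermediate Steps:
E = 8 (E = -2*(-4) = 8)
Q = 91 (Q = 99 - 1*8 = 99 - 8 = 91)
(-13402 - 11350) - Q = (-13402 - 11350) - 1*91 = -24752 - 91 = -24843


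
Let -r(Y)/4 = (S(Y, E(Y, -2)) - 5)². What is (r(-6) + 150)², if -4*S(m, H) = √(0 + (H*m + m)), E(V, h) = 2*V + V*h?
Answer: 8209/4 - 1030*I*√6 ≈ 2052.3 - 2523.0*I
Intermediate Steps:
S(m, H) = -√(m + H*m)/4 (S(m, H) = -√(0 + (H*m + m))/4 = -√(0 + (m + H*m))/4 = -√(m + H*m)/4)
r(Y) = -4*(-5 - √Y/4)² (r(Y) = -4*(-√(Y*(1 + Y*(2 - 2)))/4 - 5)² = -4*(-√(Y*(1 + Y*0))/4 - 5)² = -4*(-√Y*√(1 + 0)/4 - 5)² = -4*(-√Y/4 - 5)² = -4*(-5 - √Y/4)²)
(r(-6) + 150)² = (-(20 + √(-6))²/4 + 150)² = (-(20 + I*√6)²/4 + 150)² = (150 - (20 + I*√6)²/4)²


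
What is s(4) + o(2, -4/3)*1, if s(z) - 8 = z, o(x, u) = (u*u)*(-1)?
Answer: 92/9 ≈ 10.222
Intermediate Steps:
o(x, u) = -u**2 (o(x, u) = u**2*(-1) = -u**2)
s(z) = 8 + z
s(4) + o(2, -4/3)*1 = (8 + 4) - (-4/3)**2*1 = 12 - (-4*1/3)**2*1 = 12 - (-4/3)**2*1 = 12 - 1*16/9*1 = 12 - 16/9*1 = 12 - 16/9 = 92/9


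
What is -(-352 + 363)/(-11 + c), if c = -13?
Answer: 11/24 ≈ 0.45833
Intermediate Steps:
-(-352 + 363)/(-11 + c) = -(-352 + 363)/(-11 - 13) = -11/(-24) = -11*(-1)/24 = -1*(-11/24) = 11/24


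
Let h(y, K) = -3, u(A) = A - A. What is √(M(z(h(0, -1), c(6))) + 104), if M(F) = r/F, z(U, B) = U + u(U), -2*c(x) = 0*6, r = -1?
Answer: √939/3 ≈ 10.214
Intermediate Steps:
u(A) = 0
c(x) = 0 (c(x) = -0*6 = -½*0 = 0)
z(U, B) = U (z(U, B) = U + 0 = U)
M(F) = -1/F
√(M(z(h(0, -1), c(6))) + 104) = √(-1/(-3) + 104) = √(-1*(-⅓) + 104) = √(⅓ + 104) = √(313/3) = √939/3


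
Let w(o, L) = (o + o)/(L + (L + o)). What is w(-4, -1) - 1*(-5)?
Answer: 19/3 ≈ 6.3333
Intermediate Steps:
w(o, L) = 2*o/(o + 2*L) (w(o, L) = (2*o)/(o + 2*L) = 2*o/(o + 2*L))
w(-4, -1) - 1*(-5) = 2*(-4)/(-4 + 2*(-1)) - 1*(-5) = 2*(-4)/(-4 - 2) + 5 = 2*(-4)/(-6) + 5 = 2*(-4)*(-⅙) + 5 = 4/3 + 5 = 19/3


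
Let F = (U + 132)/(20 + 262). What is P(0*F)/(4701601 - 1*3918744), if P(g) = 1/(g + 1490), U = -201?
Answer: 1/1166456930 ≈ 8.5730e-10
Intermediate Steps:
F = -23/94 (F = (-201 + 132)/(20 + 262) = -69/282 = -69*1/282 = -23/94 ≈ -0.24468)
P(g) = 1/(1490 + g)
P(0*F)/(4701601 - 1*3918744) = 1/((1490 + 0*(-23/94))*(4701601 - 1*3918744)) = 1/((1490 + 0)*(4701601 - 3918744)) = 1/(1490*782857) = (1/1490)*(1/782857) = 1/1166456930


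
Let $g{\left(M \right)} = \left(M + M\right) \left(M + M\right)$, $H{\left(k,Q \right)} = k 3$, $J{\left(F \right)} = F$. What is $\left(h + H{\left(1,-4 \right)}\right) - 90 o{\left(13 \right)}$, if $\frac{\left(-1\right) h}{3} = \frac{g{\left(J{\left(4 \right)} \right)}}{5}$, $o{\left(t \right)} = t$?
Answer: $- \frac{6027}{5} \approx -1205.4$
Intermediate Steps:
$H{\left(k,Q \right)} = 3 k$
$g{\left(M \right)} = 4 M^{2}$ ($g{\left(M \right)} = 2 M 2 M = 4 M^{2}$)
$h = - \frac{192}{5}$ ($h = - 3 \frac{4 \cdot 4^{2}}{5} = - 3 \cdot 4 \cdot 16 \cdot \frac{1}{5} = - 3 \cdot 64 \cdot \frac{1}{5} = \left(-3\right) \frac{64}{5} = - \frac{192}{5} \approx -38.4$)
$\left(h + H{\left(1,-4 \right)}\right) - 90 o{\left(13 \right)} = \left(- \frac{192}{5} + 3 \cdot 1\right) - 1170 = \left(- \frac{192}{5} + 3\right) - 1170 = - \frac{177}{5} - 1170 = - \frac{6027}{5}$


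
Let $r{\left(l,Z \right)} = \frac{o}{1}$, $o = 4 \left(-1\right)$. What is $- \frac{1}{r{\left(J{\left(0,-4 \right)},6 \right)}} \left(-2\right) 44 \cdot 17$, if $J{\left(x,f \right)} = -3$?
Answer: $-374$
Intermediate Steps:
$o = -4$
$r{\left(l,Z \right)} = -4$ ($r{\left(l,Z \right)} = - \frac{4}{1} = \left(-4\right) 1 = -4$)
$- \frac{1}{r{\left(J{\left(0,-4 \right)},6 \right)}} \left(-2\right) 44 \cdot 17 = - \frac{1}{-4} \left(-2\right) 44 \cdot 17 = \left(-1\right) \left(- \frac{1}{4}\right) \left(-2\right) 44 \cdot 17 = \frac{1}{4} \left(-2\right) 44 \cdot 17 = \left(- \frac{1}{2}\right) 44 \cdot 17 = \left(-22\right) 17 = -374$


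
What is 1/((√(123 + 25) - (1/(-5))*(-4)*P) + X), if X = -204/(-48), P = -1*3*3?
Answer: -4580/6759 + 800*√37/6759 ≈ 0.042345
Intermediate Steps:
P = -9 (P = -3*3 = -9)
X = 17/4 (X = -204*(-1/48) = 17/4 ≈ 4.2500)
1/((√(123 + 25) - (1/(-5))*(-4)*P) + X) = 1/((√(123 + 25) - (1/(-5))*(-4)*(-9)) + 17/4) = 1/((√148 - (1*(-⅕))*(-4)*(-9)) + 17/4) = 1/((2*√37 - (-⅕*(-4))*(-9)) + 17/4) = 1/((2*√37 - 4*(-9)/5) + 17/4) = 1/((2*√37 - 1*(-36/5)) + 17/4) = 1/((2*√37 + 36/5) + 17/4) = 1/((36/5 + 2*√37) + 17/4) = 1/(229/20 + 2*√37)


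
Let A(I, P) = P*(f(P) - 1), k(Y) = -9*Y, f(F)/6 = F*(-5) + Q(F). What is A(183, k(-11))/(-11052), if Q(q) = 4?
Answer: 32417/1228 ≈ 26.398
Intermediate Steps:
f(F) = 24 - 30*F (f(F) = 6*(F*(-5) + 4) = 6*(-5*F + 4) = 6*(4 - 5*F) = 24 - 30*F)
A(I, P) = P*(23 - 30*P) (A(I, P) = P*((24 - 30*P) - 1) = P*(23 - 30*P))
A(183, k(-11))/(-11052) = ((-9*(-11))*(23 - (-270)*(-11)))/(-11052) = (99*(23 - 30*99))*(-1/11052) = (99*(23 - 2970))*(-1/11052) = (99*(-2947))*(-1/11052) = -291753*(-1/11052) = 32417/1228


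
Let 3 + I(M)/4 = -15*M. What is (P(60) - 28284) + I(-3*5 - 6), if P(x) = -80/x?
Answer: -81112/3 ≈ -27037.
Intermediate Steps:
I(M) = -12 - 60*M (I(M) = -12 + 4*(-15*M) = -12 - 60*M)
(P(60) - 28284) + I(-3*5 - 6) = (-80/60 - 28284) + (-12 - 60*(-3*5 - 6)) = (-80*1/60 - 28284) + (-12 - 60*(-15 - 6)) = (-4/3 - 28284) + (-12 - 60*(-21)) = -84856/3 + (-12 + 1260) = -84856/3 + 1248 = -81112/3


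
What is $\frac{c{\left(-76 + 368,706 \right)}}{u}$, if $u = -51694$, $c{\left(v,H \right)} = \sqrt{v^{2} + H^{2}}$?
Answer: $- \frac{5 \sqrt{5837}}{25847} \approx -0.014779$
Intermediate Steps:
$c{\left(v,H \right)} = \sqrt{H^{2} + v^{2}}$
$\frac{c{\left(-76 + 368,706 \right)}}{u} = \frac{\sqrt{706^{2} + \left(-76 + 368\right)^{2}}}{-51694} = \sqrt{498436 + 292^{2}} \left(- \frac{1}{51694}\right) = \sqrt{498436 + 85264} \left(- \frac{1}{51694}\right) = \sqrt{583700} \left(- \frac{1}{51694}\right) = 10 \sqrt{5837} \left(- \frac{1}{51694}\right) = - \frac{5 \sqrt{5837}}{25847}$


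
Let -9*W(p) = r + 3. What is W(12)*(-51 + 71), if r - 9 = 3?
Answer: -100/3 ≈ -33.333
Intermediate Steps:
r = 12 (r = 9 + 3 = 12)
W(p) = -5/3 (W(p) = -(12 + 3)/9 = -⅑*15 = -5/3)
W(12)*(-51 + 71) = -5*(-51 + 71)/3 = -5/3*20 = -100/3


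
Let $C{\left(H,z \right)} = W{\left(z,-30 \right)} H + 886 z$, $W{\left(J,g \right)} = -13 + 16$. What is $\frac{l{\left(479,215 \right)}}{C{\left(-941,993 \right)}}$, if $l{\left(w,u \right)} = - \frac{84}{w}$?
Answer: $- \frac{28}{140023675} \approx -1.9997 \cdot 10^{-7}$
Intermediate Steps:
$W{\left(J,g \right)} = 3$
$C{\left(H,z \right)} = 3 H + 886 z$
$\frac{l{\left(479,215 \right)}}{C{\left(-941,993 \right)}} = \frac{\left(-84\right) \frac{1}{479}}{3 \left(-941\right) + 886 \cdot 993} = \frac{\left(-84\right) \frac{1}{479}}{-2823 + 879798} = - \frac{84}{479 \cdot 876975} = \left(- \frac{84}{479}\right) \frac{1}{876975} = - \frac{28}{140023675}$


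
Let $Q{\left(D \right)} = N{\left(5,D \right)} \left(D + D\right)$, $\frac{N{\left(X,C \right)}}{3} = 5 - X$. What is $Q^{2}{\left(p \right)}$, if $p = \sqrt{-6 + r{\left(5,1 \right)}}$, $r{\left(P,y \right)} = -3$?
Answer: $0$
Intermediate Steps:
$N{\left(X,C \right)} = 15 - 3 X$ ($N{\left(X,C \right)} = 3 \left(5 - X\right) = 15 - 3 X$)
$p = 3 i$ ($p = \sqrt{-6 - 3} = \sqrt{-9} = 3 i \approx 3.0 i$)
$Q{\left(D \right)} = 0$ ($Q{\left(D \right)} = \left(15 - 15\right) \left(D + D\right) = \left(15 - 15\right) 2 D = 0 \cdot 2 D = 0$)
$Q^{2}{\left(p \right)} = 0^{2} = 0$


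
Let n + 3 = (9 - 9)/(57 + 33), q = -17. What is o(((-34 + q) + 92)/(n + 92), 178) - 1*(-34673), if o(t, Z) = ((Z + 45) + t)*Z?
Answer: 74449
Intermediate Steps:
n = -3 (n = -3 + (9 - 9)/(57 + 33) = -3 + 0/90 = -3 + 0*(1/90) = -3 + 0 = -3)
o(t, Z) = Z*(45 + Z + t) (o(t, Z) = ((45 + Z) + t)*Z = (45 + Z + t)*Z = Z*(45 + Z + t))
o(((-34 + q) + 92)/(n + 92), 178) - 1*(-34673) = 178*(45 + 178 + ((-34 - 17) + 92)/(-3 + 92)) - 1*(-34673) = 178*(45 + 178 + (-51 + 92)/89) + 34673 = 178*(45 + 178 + 41*(1/89)) + 34673 = 178*(45 + 178 + 41/89) + 34673 = 178*(19888/89) + 34673 = 39776 + 34673 = 74449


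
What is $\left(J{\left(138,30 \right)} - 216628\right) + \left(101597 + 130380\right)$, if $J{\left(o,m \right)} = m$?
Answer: $15379$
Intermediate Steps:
$\left(J{\left(138,30 \right)} - 216628\right) + \left(101597 + 130380\right) = \left(30 - 216628\right) + \left(101597 + 130380\right) = -216598 + 231977 = 15379$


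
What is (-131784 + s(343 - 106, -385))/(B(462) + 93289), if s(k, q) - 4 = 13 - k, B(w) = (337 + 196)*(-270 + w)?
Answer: -132004/195625 ≈ -0.67478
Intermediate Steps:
B(w) = -143910 + 533*w (B(w) = 533*(-270 + w) = -143910 + 533*w)
s(k, q) = 17 - k (s(k, q) = 4 + (13 - k) = 17 - k)
(-131784 + s(343 - 106, -385))/(B(462) + 93289) = (-131784 + (17 - (343 - 106)))/((-143910 + 533*462) + 93289) = (-131784 + (17 - 1*237))/((-143910 + 246246) + 93289) = (-131784 + (17 - 237))/(102336 + 93289) = (-131784 - 220)/195625 = -132004*1/195625 = -132004/195625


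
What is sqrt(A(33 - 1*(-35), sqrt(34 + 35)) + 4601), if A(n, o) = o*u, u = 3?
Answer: sqrt(4601 + 3*sqrt(69)) ≈ 68.014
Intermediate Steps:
A(n, o) = 3*o (A(n, o) = o*3 = 3*o)
sqrt(A(33 - 1*(-35), sqrt(34 + 35)) + 4601) = sqrt(3*sqrt(34 + 35) + 4601) = sqrt(3*sqrt(69) + 4601) = sqrt(4601 + 3*sqrt(69))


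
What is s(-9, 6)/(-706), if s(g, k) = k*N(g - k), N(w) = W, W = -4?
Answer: 12/353 ≈ 0.033994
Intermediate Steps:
N(w) = -4
s(g, k) = -4*k (s(g, k) = k*(-4) = -4*k)
s(-9, 6)/(-706) = -4*6/(-706) = -24*(-1/706) = 12/353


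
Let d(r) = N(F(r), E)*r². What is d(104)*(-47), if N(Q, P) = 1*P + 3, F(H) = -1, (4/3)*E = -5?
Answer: 381264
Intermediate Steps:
E = -15/4 (E = (¾)*(-5) = -15/4 ≈ -3.7500)
N(Q, P) = 3 + P (N(Q, P) = P + 3 = 3 + P)
d(r) = -3*r²/4 (d(r) = (3 - 15/4)*r² = -3*r²/4)
d(104)*(-47) = -¾*104²*(-47) = -¾*10816*(-47) = -8112*(-47) = 381264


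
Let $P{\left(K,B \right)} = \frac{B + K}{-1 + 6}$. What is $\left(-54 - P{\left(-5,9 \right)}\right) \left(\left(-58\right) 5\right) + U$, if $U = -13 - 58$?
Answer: $15821$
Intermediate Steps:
$P{\left(K,B \right)} = \frac{B}{5} + \frac{K}{5}$ ($P{\left(K,B \right)} = \frac{B + K}{5} = \left(B + K\right) \frac{1}{5} = \frac{B}{5} + \frac{K}{5}$)
$U = -71$
$\left(-54 - P{\left(-5,9 \right)}\right) \left(\left(-58\right) 5\right) + U = \left(-54 - \left(\frac{1}{5} \cdot 9 + \frac{1}{5} \left(-5\right)\right)\right) \left(\left(-58\right) 5\right) - 71 = \left(-54 - \left(\frac{9}{5} - 1\right)\right) \left(-290\right) - 71 = \left(-54 - \frac{4}{5}\right) \left(-290\right) - 71 = \left(- \frac{274}{5}\right) \left(-290\right) - 71 = 15892 - 71 = 15821$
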